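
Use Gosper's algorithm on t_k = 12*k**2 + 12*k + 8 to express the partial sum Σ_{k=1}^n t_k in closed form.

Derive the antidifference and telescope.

Compute t_(k+1)/t_k: get (3*k**2 + 9*k + 8)/(3*k**2 + 3*k + 2).
A = 1, B = 1, C = k**2 + k + 2/3.
Need (1)·f(k+1) − (1)·f(k) = k**2 + k + 2/3.
From deg A=0, deg B=0, deg C=2: d=3.
Match coefficients ⇒ f(k) = k*(k**2 + 1)/3.
Then R = B(k−1)f/C = k*(k**2 + 1)/(3*k**2 + 3*k + 2), so s_k = R(k)·t_k = 4*k*(k**2 + 1).
Check: Δs_k = 12*k**2 + 12*k + 8. ✓
Σ_(k=1)^n t_k = s_(n+1) − s_(1) = (4*n**3 + 12*n**2 + 16*n + 8) − (8), i.e. 4*n*(n**2 + 3*n + 4).

S(n) = 4*n*(n**2 + 3*n + 4)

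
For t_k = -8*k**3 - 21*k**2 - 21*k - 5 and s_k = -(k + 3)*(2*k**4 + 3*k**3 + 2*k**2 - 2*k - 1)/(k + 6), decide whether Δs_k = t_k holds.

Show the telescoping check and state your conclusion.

s_(k+1) = (-2*k**5 - 19*k**4 - 67*k**3 - 111*k**2 - 80*k - 16)/(k + 7)
s_(k+1) − s_k = (-8*k**5 - 107*k**4 - 432*k**3 - 725*k**2 - 548*k - 117)/(k**2 + 13*k + 42)
(s_(k+1) − s_k) − t_k = 3*(6*k**4 + 66*k**3 + 145*k**2 + 133*k + 31)/(k**2 + 13*k + 42)

Invalid: residual 3*(6*k**4 + 66*k**3 + 145*k**2 + 133*k + 31)/(k**2 + 13*k + 42) ≠ 0.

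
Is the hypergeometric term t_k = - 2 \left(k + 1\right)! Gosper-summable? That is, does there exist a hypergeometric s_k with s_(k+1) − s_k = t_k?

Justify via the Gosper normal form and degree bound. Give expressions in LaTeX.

No; the degree bound rules out any f.

Ratio r(k) = k + 2.
Normal form (A,B,C) = (k + 2, 1, 1).
Set up (k + 2)·f(k+1) − (1)·f(k) − (1) = 0.
deg f ≤ -1 (via 1,0,0).
deg f ≤ -1 is impossible — no certificate.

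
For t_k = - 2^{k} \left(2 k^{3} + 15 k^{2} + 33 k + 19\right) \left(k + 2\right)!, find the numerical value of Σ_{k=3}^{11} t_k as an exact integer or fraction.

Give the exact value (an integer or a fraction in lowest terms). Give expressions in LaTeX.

Compute t_(k+1)/t_k: get 2*(2*k**4 + 27*k**3 + 132*k**2 + 276*k + 207)/(2*k**3 + 15*k**2 + 33*k + 19).
Take A(k)=2*k + 6, B(k)=1, C(k)=k**3 + 15*k**2/2 + 33*k/2 + 19/2.
Key eq: (2*k + 6)·f(k+1) = (1)·f(k) + (k**3 + 15*k**2/2 + 33*k/2 + 19/2).
Degrees (1,0,3) ⇒ d ≤ 2.
Match coefficients ⇒ f(k) = (k**2 + 3*k - 1)/2.
So s_k = (B(k−1)f/C)·t_k = ((k**2 + 3*k - 1)/(2*k**3 + 15*k**2 + 33*k + 19))·t_k = -2**k*(k**2 + 3*k - 1)*factorial(k + 2).
Verify: -2**k*(2*k**3 + 15*k**2 + 33*k + 19)*factorial(k + 2) matches t_k.
Telescoping: Σ = s_(12) − s_(3) = -63917728255180800 − (-16320) = -63917728255164480.

Σ = -63917728255164480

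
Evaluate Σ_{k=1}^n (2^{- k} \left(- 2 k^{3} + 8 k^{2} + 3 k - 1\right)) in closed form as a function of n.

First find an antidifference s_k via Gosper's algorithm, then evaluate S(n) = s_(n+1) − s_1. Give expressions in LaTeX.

Step 1: r(k) = (k**3 - k**2 - 13*k/2 - 4)/(2*k**3 - 8*k**2 - 3*k + 1).
So A=1/2 and B=1, with C=k**3 - 4*k**2 - 3*k/2 + 1/2.
Key eq: (1/2)·f(k+1) = (1)·f(k) + (k**3 - 4*k**2 - 3*k/2 + 1/2).
d = 3 from the (0,0,3) case.
Match coefficients ⇒ f(k) = -k*(2*k**2 - 2*k - 1).
Certificate R = B(k−1)f/C = -2*k*(2*k**2 - 2*k - 1)/(2*k**3 - 8*k**2 - 3*k + 1) gives s_k = 2**(1 - k)*k*(2*k**2 - 2*k - 1).
s_(k+1) − s_k = (-2*k**3 + 8*k**2 + 3*k - 1)/2**k = t_k.
Telescope: S(n) = s_(n+1) − s_(1) = (2*n**3 + 4*n**2 + n - 1)/2**n − (-1) = (2**n + 2*n**3 + 4*n**2 + n - 1)/2**n.

S(n) = 2^{- n} \left(2^{n} + 2 n^{3} + 4 n^{2} + n - 1\right)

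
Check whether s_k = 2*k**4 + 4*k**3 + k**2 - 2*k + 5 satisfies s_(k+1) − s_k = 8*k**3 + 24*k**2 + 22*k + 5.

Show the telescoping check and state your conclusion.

valid; difference matches t_k

s_(k+1) = 2*k**4 + 12*k**3 + 25*k**2 + 20*k + 10
s_(k+1) − s_k = 8*k**3 + 24*k**2 + 22*k + 5
(s_(k+1) − s_k) − t_k = 0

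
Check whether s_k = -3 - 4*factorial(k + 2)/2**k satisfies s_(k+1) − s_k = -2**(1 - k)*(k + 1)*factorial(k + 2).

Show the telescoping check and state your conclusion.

s_(k+1) = -4*2**(-k - 1)*factorial(k + 3) - 3
s_(k+1) − s_k = -2**(1 - k)*(k + 1)*factorial(k + 2)
(s_(k+1) − s_k) − t_k = 0

Valid — Δs_k = t_k.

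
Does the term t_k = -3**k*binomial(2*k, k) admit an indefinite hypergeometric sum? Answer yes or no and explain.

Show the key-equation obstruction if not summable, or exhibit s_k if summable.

Ratio r(k) = 6*(2*k + 1)/(k + 1).
Factor: A=12*k + 6; B=k + 1; C=1.
Need (12*k + 6)·f(k+1) − (k)·f(k) = 1.
From deg A=1, deg B=1, deg C=0: d=-1.
Bound -1 < 0, so the key equation has no polynomial solution.

No; the degree bound rules out any f.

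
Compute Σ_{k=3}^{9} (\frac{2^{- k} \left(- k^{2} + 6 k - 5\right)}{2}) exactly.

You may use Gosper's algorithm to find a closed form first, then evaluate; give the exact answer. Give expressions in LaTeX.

Σ = 95/512

Compute t_(k+1)/t_k: get k*(k - 4)/(2*(k**2 - 6*k + 5)).
Normal form (A,B,C) = (1/2, 1, k**2 - 6*k + 5).
Solve (1/2)·f(k+1) − (1)·f(k) = k**2 - 6*k + 5.
Bound: deg f ≤ 2.
Solve for f: f(k) = -2*(k**2 - 4*k + 2) (degree 2 ≤ 2).
Then R = B(k−1)f/C = -2*(k**2 - 4*k + 2)/((k - 5)*(k - 1)), so s_k = R(k)·t_k = (k**2 - 4*k + 2)/2**k.
Verify: (-k**2 + 6*k - 5)/(2*2**k) matches t_k.
Σ_(k=3)^(9) t_k = s_(10) − s_(3) = 31/512 − (-1/8) = 95/512.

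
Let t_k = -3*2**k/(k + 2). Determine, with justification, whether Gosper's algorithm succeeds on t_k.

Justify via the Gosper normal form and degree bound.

No — t_k has no hypergeometric antidifference.

Step 1: r(k) = 2*(k + 2)/(k + 3).
A = 2*k + 4, B = k + 3, C = 1.
Need (2*k + 4)·f(k+1) − (k + 2)·f(k) = 1.
d = -1 from the (1,1,0) case.
d = -1 < 0 ⇒ no nonzero polynomial f; not summable.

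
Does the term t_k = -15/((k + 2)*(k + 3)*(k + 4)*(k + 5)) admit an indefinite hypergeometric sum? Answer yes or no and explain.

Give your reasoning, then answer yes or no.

Compute t_(k+1)/t_k: get (k + 2)/(k + 6).
Gosper form: A/B · C(k+1)/C(k) with A=k + 2, B=k + 6, C=1.
f must satisfy (k + 2)·f(k+1) − (k + 5)·f(k) = 1.
deg f ≤ 3 (via 1,1,0).
Solve for f: f(k) = k*(k**2 + 9*k + 26)/72 (degree 3 ≤ 3).
So s_k = (B(k−1)f/C)·t_k = (k*(k + 5)*(k**2 + 9*k + 26)/72)·t_k = 5*k*(-k**2 - 9*k - 26)/(24*(k + 2)*(k + 3)*(k + 4)).
Check: Δs_k = -15/(k**4 + 14*k**3 + 71*k**2 + 154*k + 120). ✓

Yes. s_k = 5*k*(-k**2 - 9*k - 26)/(24*(k + 2)*(k + 3)*(k + 4)).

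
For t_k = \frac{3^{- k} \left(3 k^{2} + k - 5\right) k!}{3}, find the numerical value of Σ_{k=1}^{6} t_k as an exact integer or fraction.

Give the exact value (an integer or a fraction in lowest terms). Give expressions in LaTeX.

Σ = 13433/243

r(k) = (k + 1)*(k + 3*(k + 1)**2 - 4)/(3*(3*k**2 + k - 5)) after simplifying.
So A=k/3 + 1/3 and B=1, with C=k**2 + k/3 - 5/3.
Solve (k/3 + 1/3)·f(k+1) − (1)·f(k) = k**2 + k/3 - 5/3.
d = 1 from the (1,0,2) case.
Coefficient equations give f(k) = 3*k + 4.
So s_k = (B(k−1)f/C)·t_k = (3*(3*k + 4)/(3*k**2 + k - 5))·t_k = (3*k + 4)*factorial(k)/3**k.
s_(k+1) − s_k = (3*k**2 + k - 5)*factorial(k)/(3*3**k) = t_k.
Evaluate s at k=7 and k=1: 14000/243 and 7/3; difference 13433/243.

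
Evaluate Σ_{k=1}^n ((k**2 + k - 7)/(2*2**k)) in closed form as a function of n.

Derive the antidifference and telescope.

S(n) = 2**(-n - 1)*(2**n - n**2 - 5*n - 1)

The ratio is (k + (k + 1)**2 - 6)/(2*(k**2 + k - 7)).
A = 1/2, B = 1, C = k**2 + k - 7.
Key eq: (1/2)·f(k+1) = (1)·f(k) + (k**2 + k - 7).
Degrees (0,0,2) ⇒ d ≤ 2.
Solve for f: f(k) = -2*(k**2 + 3*k - 3) (degree 2 ≤ 2).
Get s_k = R·t_k = (-k**2 - 3*k + 3)/2**k with R(k) = B(k−1)f(k)/C(k) = -2*(k**2 + 3*k - 3)/(k**2 + k - 7).
s_(k+1) − s_k = (k**2 + k - 7)/(2*2**k) = t_k.
Evaluate: s_(n+1) = 2**(-n - 1)*(-n**2 - 5*n - 1); subtract s_(1) = -1/2 ⇒ S(n) = 2**(-n - 1)*(2**n - n**2 - 5*n - 1).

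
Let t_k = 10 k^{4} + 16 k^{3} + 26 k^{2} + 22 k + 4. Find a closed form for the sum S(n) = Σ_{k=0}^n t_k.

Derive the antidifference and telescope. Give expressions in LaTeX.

r(k) = (5*k**4 + 28*k**3 + 67*k**2 + 81*k + 39)/(5*k**4 + 8*k**3 + 13*k**2 + 11*k + 2) after simplifying.
Factor: A=1; B=1; C=k**4 + 8*k**3/5 + 13*k**2/5 + 11*k/5 + 2/5.
f must satisfy (1)·f(k+1) − (1)·f(k) = k**4 + 8*k**3/5 + 13*k**2/5 + 11*k/5 + 2/5.
Bound: deg f ≤ 5.
Coefficient equations give f(k) = k*(2*k**4 - k**3 + 4*k**2 + 2*k - 3)/10.
Get s_k = R·t_k = k*(2*k**4 - k**3 + 4*k**2 + 2*k - 3) with R(k) = B(k−1)f(k)/C(k) = k*(2*k**4 - k**3 + 4*k**2 + 2*k - 3)/(2*(5*k**4 + 8*k**3 + 13*k**2 + 11*k + 2)).
Verify: 10*k**4 + 16*k**3 + 26*k**2 + 22*k + 4 matches t_k.
Σ_(k=0)^n t_k = s_(n+1) − s_(0) = (2*n**5 + 9*n**4 + 20*n**3 + 28*n**2 + 19*n + 4) − (0), i.e. 2*n**5 + 9*n**4 + 20*n**3 + 28*n**2 + 19*n + 4.

S(n) = 2 n^{5} + 9 n^{4} + 20 n^{3} + 28 n^{2} + 19 n + 4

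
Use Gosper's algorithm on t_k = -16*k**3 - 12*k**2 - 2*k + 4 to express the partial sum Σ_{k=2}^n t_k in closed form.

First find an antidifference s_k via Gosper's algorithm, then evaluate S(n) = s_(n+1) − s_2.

S(n) = -4*n**4 - 12*n**3 - 11*n**2 + n + 26

t_(k+1)/t_k = (8*k**3 + 30*k**2 + 37*k + 13)/(8*k**3 + 6*k**2 + k - 2).
So A=1 and B=1, with C=k**3 + 3*k**2/4 + k/8 - 1/4.
Key eq: (1)·f(k+1) = (1)·f(k) + (k**3 + 3*k**2/4 + k/8 - 1/4).
Bound: deg f ≤ 4.
A polynomial solution: f(k) = k*(2*k - 3)*(2*k**2 + k + 1)/16.
Certificate R = B(k−1)f/C = k*(2*k - 3)*(2*k**2 + k + 1)/(2*(8*k**3 + 6*k**2 + k - 2)) gives s_k = k*(-4*k**3 + 4*k**2 + k + 3).
Verify: -16*k**3 - 12*k**2 - 2*k + 4 matches t_k.
Evaluate: s_(n+1) = -4*n**4 - 12*n**3 - 11*n**2 + n + 4; subtract s_(2) = -22 ⇒ S(n) = -4*n**4 - 12*n**3 - 11*n**2 + n + 26.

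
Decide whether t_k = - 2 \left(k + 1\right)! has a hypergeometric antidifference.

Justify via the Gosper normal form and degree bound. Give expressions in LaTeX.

Step 1: r(k) = k + 2.
So A=k + 2 and B=1, with C=1.
Set up (k + 2)·f(k+1) − (1)·f(k) − (1) = 0.
Degrees (1,0,0) ⇒ d ≤ -1.
deg f ≤ -1 is impossible — no certificate.

No — negative degree bound, so no certificate f.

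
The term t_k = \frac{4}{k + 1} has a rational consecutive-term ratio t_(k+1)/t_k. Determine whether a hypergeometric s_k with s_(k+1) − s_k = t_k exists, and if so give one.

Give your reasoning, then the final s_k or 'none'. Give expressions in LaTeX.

The ratio is (k + 1)/(k + 2).
So A=k + 1 and B=k + 2, with C=1.
Key eq: (k + 1)·f(k+1) = (k + 1)·f(k) + (1).
d = 0 from the (1,1,0) case.
f = c0 ⇒ A·f(k+1) − B(k−1)·f(k) − C = -1. The system {-1 = 0} is inconsistent; no antidifference.

none (Gosper's algorithm certifies no s_k)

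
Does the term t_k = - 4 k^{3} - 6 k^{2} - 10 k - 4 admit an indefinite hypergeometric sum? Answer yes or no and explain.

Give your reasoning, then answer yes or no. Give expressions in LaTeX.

The ratio is (2*k**3 + 9*k**2 + 17*k + 12)/(2*k**3 + 3*k**2 + 5*k + 2).
Normal form (A,B,C) = (1, 1, k**3 + 3*k**2/2 + 5*k/2 + 1).
Need (1)·f(k+1) − (1)·f(k) = k**3 + 3*k**2/2 + 5*k/2 + 1.
From deg A=0, deg B=0, deg C=3: d=4.
A polynomial solution: f(k) = k**2*(k**2 + 3)/4.
Certificate R = B(k−1)f/C = k**2*(k**2 + 3)/(2*(2*k + 1)*(k**2 + k + 2)) gives s_k = k**2*(-k**2 - 3).
Δs = -4*k**3 - 6*k**2 - 10*k - 4, as required.

Yes. s_k = k^{2} \left(- k^{2} - 3\right).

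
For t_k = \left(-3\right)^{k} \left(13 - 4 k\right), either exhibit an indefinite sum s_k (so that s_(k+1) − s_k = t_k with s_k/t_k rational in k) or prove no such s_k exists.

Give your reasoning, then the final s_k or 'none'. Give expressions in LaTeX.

Ratio r(k) = 3*(9 - 4*k)/(4*k - 13).
Take A(k)=-3, B(k)=1, C(k)=k - 13/4.
Key eq: (-3)·f(k+1) = (1)·f(k) + (k - 13/4).
d = 1 from the (0,0,1) case.
Solving with deg f ≤ 1: f(k) = -(k - 4)/4.
R(k) = B(k−1)·f(k)/C(k) = -(k - 4)/(4*k - 13); s_k = R·t_k = (-3)**k*(k - 4).
Δs = (-3)**k*(13 - 4*k), as required.

s_k = \left(-3\right)^{k} \left(k - 4\right)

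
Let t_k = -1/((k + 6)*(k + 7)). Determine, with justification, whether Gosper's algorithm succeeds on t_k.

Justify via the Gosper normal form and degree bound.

Yes. s_k = -k/(6*k + 36).

Ratio r(k) = (k + 6)/(k + 8).
So A=k + 6 and B=k + 8, with C=1.
f must satisfy (k + 6)·f(k+1) − (k + 7)·f(k) = 1.
From deg A=1, deg B=1, deg C=0: d=1.
Match coefficients ⇒ f(k) = k/6.
R(k) = B(k−1)·f(k)/C(k) = k*(k + 7)/6; s_k = R·t_k = -k/(6*k + 36).
s_(k+1) − s_k = -1/(k**2 + 13*k + 42) = t_k.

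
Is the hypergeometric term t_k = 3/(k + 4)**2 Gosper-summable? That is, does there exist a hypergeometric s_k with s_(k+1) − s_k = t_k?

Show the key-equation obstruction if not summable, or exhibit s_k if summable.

No. Not Gosper-summable.

Ratio r(k) = (k + 4)**2/(k + 5)**2.
Factor: A=k**2 + 8*k + 16; B=k**2 + 10*k + 25; C=1.
Set up (k**2 + 8*k + 16)·f(k+1) − (k**2 + 8*k + 16)·f(k) − (1) = 0.
From deg A=2, deg B=2, deg C=0: d=0.
f = c0 ⇒ A·f(k+1) − B(k−1)·f(k) − C = -1. The system {-1 = 0} is inconsistent; no antidifference.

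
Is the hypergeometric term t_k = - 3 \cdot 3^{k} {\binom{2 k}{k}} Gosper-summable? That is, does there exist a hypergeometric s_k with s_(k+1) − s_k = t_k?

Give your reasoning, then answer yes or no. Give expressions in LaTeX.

r(k) = 6*(2*k + 1)/(k + 1) after simplifying.
Gosper form: A/B · C(k+1)/C(k) with A=12*k + 6, B=k + 1, C=1.
Solve (12*k + 6)·f(k+1) − (k)·f(k) = 1.
Degrees (1,1,0) ⇒ d ≤ -1.
deg f ≤ -1 is impossible — no certificate.

No. Not Gosper-summable.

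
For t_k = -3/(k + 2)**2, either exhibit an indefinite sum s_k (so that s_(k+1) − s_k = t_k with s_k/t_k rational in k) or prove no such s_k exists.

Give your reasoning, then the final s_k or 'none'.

none — t_k is not Gosper-summable

r(k) = (k + 2)**2/(k + 3)**2 after simplifying.
A = k**2 + 4*k + 4, B = k**2 + 6*k + 9, C = 1.
Set up (k**2 + 4*k + 4)·f(k+1) − (k**2 + 4*k + 4)·f(k) − (1) = 0.
deg f ≤ 0 (via 2,2,0).
Write f(k) = c0. Then LHS − RHS = -1, requiring -1 = 0: contradictory. No certificate.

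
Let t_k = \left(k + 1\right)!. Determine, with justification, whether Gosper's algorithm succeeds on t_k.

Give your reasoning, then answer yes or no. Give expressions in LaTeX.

The ratio is k + 2.
A = k + 2, B = 1, C = 1.
Need (k + 2)·f(k+1) − (1)·f(k) = 1.
Degrees (1,0,0) ⇒ d ≤ -1.
deg f ≤ -1 is impossible — no certificate.

No. Not Gosper-summable.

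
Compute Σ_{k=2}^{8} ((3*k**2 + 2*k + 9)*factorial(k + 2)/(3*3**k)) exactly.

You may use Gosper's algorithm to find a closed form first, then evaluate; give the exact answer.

Σ = 12809560/243

Step 1: r(k) = (k + 3)*(2*k + 3*(k + 1)**2 + 11)/(3*(3*k**2 + 2*k + 9)).
Take A(k)=k/3 + 1, B(k)=1, C(k)=k**2 + 2*k/3 + 3.
f must satisfy (k/3 + 1)·f(k+1) − (1)·f(k) = k**2 + 2*k/3 + 3.
From deg A=1, deg B=0, deg C=2: d=1.
A polynomial solution: f(k) = 3*k - 1.
Get s_k = R·t_k = (3*k - 1)*factorial(k + 2)/3**k with R(k) = B(k−1)f(k)/C(k) = 3*(3*k - 1)/(3*k**2 + 2*k + 9).
Δs = (3*k**2 + 2*k + 9)*factorial(k + 2)/(3*3**k), as required.
Sum = s_(9) − s_(2); s_(9) = 12812800/243, s_(2) = 40/3 ⇒ 12809560/243.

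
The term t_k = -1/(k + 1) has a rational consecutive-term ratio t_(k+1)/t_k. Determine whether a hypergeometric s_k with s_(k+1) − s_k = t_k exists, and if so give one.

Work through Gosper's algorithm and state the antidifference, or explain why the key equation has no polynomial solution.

no hypergeometric antidifference exists

Compute t_(k+1)/t_k: get (k + 1)/(k + 2).
Normal form (A,B,C) = (k + 1, k + 2, 1).
Set up (k + 1)·f(k+1) − (k + 1)·f(k) − (1) = 0.
deg f ≤ 0 (via 1,1,0).
Put f(k) = c0: A·f(k+1) − B(k−1)·f(k) − C = -1; need -1 = 0 — inconsistent ⇒ no f, not summable.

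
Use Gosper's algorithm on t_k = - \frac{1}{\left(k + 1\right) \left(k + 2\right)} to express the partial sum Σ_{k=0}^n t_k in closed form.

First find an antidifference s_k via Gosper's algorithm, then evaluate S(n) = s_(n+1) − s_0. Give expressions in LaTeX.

Ratio r(k) = (k + 1)/(k + 3).
Normal form (A,B,C) = (k + 1, k + 3, 1).
Set up (k + 1)·f(k+1) − (k + 2)·f(k) − (1) = 0.
Degrees (1,1,0) ⇒ d ≤ 1.
A polynomial solution: f(k) = k.
Get s_k = R·t_k = -k/(k + 1) with R(k) = B(k−1)f(k)/C(k) = k*(k + 2).
Verify: -1/(k**2 + 3*k + 2) matches t_k.
s_(n+1) = (-n - 1)/(n + 2) and s_(0) = 0, so S(n) = (-n - 1)/(n + 2).

S(n) = \frac{- n - 1}{n + 2}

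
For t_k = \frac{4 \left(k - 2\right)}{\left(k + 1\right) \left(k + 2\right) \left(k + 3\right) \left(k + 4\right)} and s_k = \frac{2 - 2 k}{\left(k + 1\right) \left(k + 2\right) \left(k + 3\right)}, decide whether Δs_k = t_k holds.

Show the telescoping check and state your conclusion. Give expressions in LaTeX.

Valid — Δs_k = t_k.

s_(k+1) = -2*k/((k + 2)*(k + 3)*(k + 4))
s_(k+1) − s_k = 4*(k - 2)/(k**4 + 10*k**3 + 35*k**2 + 50*k + 24)
(s_(k+1) − s_k) − t_k = 0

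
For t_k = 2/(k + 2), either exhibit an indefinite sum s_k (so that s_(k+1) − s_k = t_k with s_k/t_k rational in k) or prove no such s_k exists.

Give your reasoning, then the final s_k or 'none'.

Step 1: r(k) = (k + 2)/(k + 3).
Gosper form: A/B · C(k+1)/C(k) with A=k + 2, B=k + 3, C=1.
Key eq: (k + 2)·f(k+1) = (k + 2)·f(k) + (1).
Degrees (1,1,0) ⇒ d ≤ 0.
Write f(k) = c0. Then LHS − RHS = -1, requiring -1 = 0: contradictory. No certificate.

none — t_k is not Gosper-summable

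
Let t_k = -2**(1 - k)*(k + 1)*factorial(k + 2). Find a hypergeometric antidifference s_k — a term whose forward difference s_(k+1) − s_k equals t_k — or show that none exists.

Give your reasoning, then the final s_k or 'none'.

The ratio is (k + 2)*(k + 3)/(2*(k + 1)).
A = k/2 + 3/2, B = 1, C = k + 1.
f must satisfy (k/2 + 3/2)·f(k+1) − (1)·f(k) = k + 1.
From deg A=1, deg B=0, deg C=1: d=0.
Solving with deg f ≤ 0: f(k) = 2.
Get s_k = R·t_k = -2**(2 - k)*factorial(k + 2) with R(k) = B(k−1)f(k)/C(k) = 2/(k + 1).
Δs = -2**(1 - k)*(k + 1)*factorial(k + 2), as required.

s_k = -2**(2 - k)*factorial(k + 2)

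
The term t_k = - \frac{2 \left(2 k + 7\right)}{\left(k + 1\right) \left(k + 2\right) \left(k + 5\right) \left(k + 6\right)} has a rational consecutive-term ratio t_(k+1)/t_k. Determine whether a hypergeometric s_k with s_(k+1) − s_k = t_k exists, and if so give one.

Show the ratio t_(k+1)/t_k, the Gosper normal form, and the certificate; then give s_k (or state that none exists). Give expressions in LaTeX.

s_k = \frac{2 k \left(- k - 6\right)}{5 \left(k^{2} + 6 k + 5\right)}

Ratio r(k) = (k + 1)*(k + 5)*(2*k + 9)/((k + 3)*(k + 7)*(2*k + 7)).
Take A(k)=k + 1, B(k)=k + 7, C(k)=k**3 + 21*k**2/2 + 73*k/2 + 42.
f must satisfy (k + 1)·f(k+1) − (k + 6)·f(k) = k**3 + 21*k**2/2 + 73*k/2 + 42.
Bound: deg f ≤ 5.
Solving with deg f ≤ 5: f(k) = k*(k + 2)*(k + 3)*(k + 4)*(k + 6)/10.
R(k) = B(k−1)·f(k)/C(k) = k*(k + 2)*(k + 6)**2/(5*(2*k + 7)); s_k = R·t_k = 2*k*(-k - 6)/(5*(k**2 + 6*k + 5)).
s_(k+1) − s_k = 2*(-2*k - 7)/(k**4 + 14*k**3 + 65*k**2 + 112*k + 60) = t_k.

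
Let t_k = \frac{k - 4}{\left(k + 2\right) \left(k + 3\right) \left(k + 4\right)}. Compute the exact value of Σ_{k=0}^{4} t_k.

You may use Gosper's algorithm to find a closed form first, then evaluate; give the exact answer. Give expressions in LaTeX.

Σ = -5/21

Step 1: r(k) = (k - 3)*(k + 2)/((k - 4)*(k + 5)).
Normal form (A,B,C) = (k + 2, k + 5, k - 4).
Key eq: (k + 2)·f(k+1) = (k + 4)·f(k) + (k - 4).
deg f ≤ 2 (via 1,1,1).
Match coefficients ⇒ f(k) = -k*(k + 11)/6.
R(k) = B(k−1)·f(k)/C(k) = -k*(k + 4)*(k + 11)/(6*(k - 4)); s_k = R·t_k = k*(-k - 11)/(6*(k + 2)*(k + 3)).
Δs = (k - 4)/(k**3 + 9*k**2 + 26*k + 24), as required.
Σ_(k=0)^(4) t_k = s_(5) − s_(0) = -5/21 − (0) = -5/21.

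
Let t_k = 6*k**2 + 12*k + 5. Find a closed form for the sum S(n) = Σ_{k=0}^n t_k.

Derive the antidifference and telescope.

S(n) = 2*n**3 + 9*n**2 + 12*n + 5

The ratio is (6*k**2 + 24*k + 23)/(6*k**2 + 12*k + 5).
Gosper form: A/B · C(k+1)/C(k) with A=1, B=1, C=k**2 + 2*k + 5/6.
Set up (1)·f(k+1) − (1)·f(k) − (k**2 + 2*k + 5/6) = 0.
From deg A=0, deg B=0, deg C=2: d=3.
Solve for f: f(k) = k**2*(2*k + 3)/6 (degree 3 ≤ 3).
So s_k = (B(k−1)f/C)·t_k = (k**2*(2*k + 3)/(6*k**2 + 12*k + 5))·t_k = k**2*(2*k + 3).
Δs = 6*k**2 + 12*k + 5, as required.
Evaluate: s_(n+1) = 2*n**3 + 9*n**2 + 12*n + 5; subtract s_(0) = 0 ⇒ S(n) = 2*n**3 + 9*n**2 + 12*n + 5.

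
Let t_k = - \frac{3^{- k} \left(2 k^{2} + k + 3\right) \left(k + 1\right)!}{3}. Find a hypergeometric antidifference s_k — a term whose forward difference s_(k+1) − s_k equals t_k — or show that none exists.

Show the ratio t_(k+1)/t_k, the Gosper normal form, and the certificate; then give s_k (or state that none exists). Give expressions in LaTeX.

Compute t_(k+1)/t_k: get (k + 2)*(k + 2*(k + 1)**2 + 4)/(3*(2*k**2 + k + 3)).
Take A(k)=k/3 + 2/3, B(k)=1, C(k)=k**2 + k/2 + 3/2.
Key eq: (k/3 + 2/3)·f(k+1) = (1)·f(k) + (k**2 + k/2 + 3/2).
Degrees (1,0,2) ⇒ d ≤ 1.
Solving with deg f ≤ 1: f(k) = 3*(2*k + 1)/2.
Get s_k = R·t_k = -(2*k + 1)*factorial(k + 1)/3**k with R(k) = B(k−1)f(k)/C(k) = 3*(2*k + 1)/(2*k**2 + k + 3).
s_(k+1) − s_k = -(2*k**2 + k + 3)*factorial(k + 1)/(3*3**k) = t_k.

s_k = - 3^{- k} \left(2 k + 1\right) \left(k + 1\right)!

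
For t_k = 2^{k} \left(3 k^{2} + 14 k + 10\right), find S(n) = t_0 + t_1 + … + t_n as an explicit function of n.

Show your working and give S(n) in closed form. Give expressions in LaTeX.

S(n) = 2^{n + 1} \left(3 n^{2} + 8 n + 5\right)

Compute t_(k+1)/t_k: get 2*(3*k**2 + 20*k + 27)/(3*k**2 + 14*k + 10).
Factor: A=2; B=1; C=k**2 + 14*k/3 + 10/3.
f must satisfy (2)·f(k+1) − (1)·f(k) = k**2 + 14*k/3 + 10/3.
From deg A=0, deg B=0, deg C=2: d=2.
Match coefficients ⇒ f(k) = k*(3*k + 2)/3.
R(k) = B(k−1)·f(k)/C(k) = k*(3*k + 2)/(3*k**2 + 14*k + 10); s_k = R·t_k = 2**k*k*(3*k + 2).
Verify: 2**k*(3*k**2 + 14*k + 10) matches t_k.
s_(n+1) = 2**(n + 1)*(3*n**2 + 8*n + 5) and s_(0) = 0, so S(n) = 2**(n + 1)*(3*n**2 + 8*n + 5).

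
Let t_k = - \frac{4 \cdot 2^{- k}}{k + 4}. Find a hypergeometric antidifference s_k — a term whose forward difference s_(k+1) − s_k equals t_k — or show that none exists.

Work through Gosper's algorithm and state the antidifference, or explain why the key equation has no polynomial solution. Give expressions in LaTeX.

none — t_k is not Gosper-summable

Ratio r(k) = (k + 4)/(2*(k + 5)).
Take A(k)=k/2 + 2, B(k)=k + 5, C(k)=1.
Key eq: (k/2 + 2)·f(k+1) = (k + 4)·f(k) + (1).
d = -1 from the (1,1,0) case.
d = -1 < 0 ⇒ no nonzero polynomial f; not summable.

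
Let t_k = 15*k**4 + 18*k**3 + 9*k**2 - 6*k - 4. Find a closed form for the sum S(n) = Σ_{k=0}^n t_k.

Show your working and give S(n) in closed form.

S(n) = 3*n**5 + 12*n**4 + 17*n**3 + 6*n**2 - 6*n - 4

The ratio is (15*k**4 + 78*k**3 + 153*k**2 + 126*k + 32)/(15*k**4 + 18*k**3 + 9*k**2 - 6*k - 4).
So A=1 and B=1, with C=k**4 + 6*k**3/5 + 3*k**2/5 - 2*k/5 - 4/15.
Key eq: (1)·f(k+1) = (1)·f(k) + (k**4 + 6*k**3/5 + 3*k**2/5 - 2*k/5 - 4/15).
deg f ≤ 5 (via 0,0,4).
A polynomial solution: f(k) = k**2*(3*k**3 - 3*k**2 - k - 3)/15.
Then R = B(k−1)f/C = k**2*(3*k**3 - 3*k**2 - k - 3)/(15*k**4 + 18*k**3 + 9*k**2 - 6*k - 4), so s_k = R(k)·t_k = k**2*(3*k**3 - 3*k**2 - k - 3).
Δs = 15*k**4 + 18*k**3 + 9*k**2 - 6*k - 4, as required.
Σ_(k=0)^n t_k = s_(n+1) − s_(0) = (3*n**5 + 12*n**4 + 17*n**3 + 6*n**2 - 6*n - 4) − (0), i.e. 3*n**5 + 12*n**4 + 17*n**3 + 6*n**2 - 6*n - 4.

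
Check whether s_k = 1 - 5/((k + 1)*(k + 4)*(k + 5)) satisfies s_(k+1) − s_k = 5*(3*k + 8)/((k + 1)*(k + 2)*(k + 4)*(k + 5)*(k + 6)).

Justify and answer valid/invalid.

Valid — Δs_k = t_k.

s_(k+1) = 1 - 5/((k + 2)*(k + 5)*(k + 6))
s_(k+1) − s_k = 5*(3*k + 8)/(k**5 + 18*k**4 + 121*k**3 + 372*k**2 + 508*k + 240)
(s_(k+1) − s_k) − t_k = 0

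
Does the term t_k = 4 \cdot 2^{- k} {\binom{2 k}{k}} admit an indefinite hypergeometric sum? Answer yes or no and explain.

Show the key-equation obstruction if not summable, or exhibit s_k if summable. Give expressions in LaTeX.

r(k) = (2*k + 1)/(k + 1) after simplifying.
Gosper form: A/B · C(k+1)/C(k) with A=2*k + 1, B=k + 1, C=1.
Key eq: (2*k + 1)·f(k+1) = (k)·f(k) + (1).
deg f ≤ -1 (via 1,1,0).
Negative degree bound (-1): no f exists, t_k not Gosper-summable.

No — negative degree bound, so no certificate f.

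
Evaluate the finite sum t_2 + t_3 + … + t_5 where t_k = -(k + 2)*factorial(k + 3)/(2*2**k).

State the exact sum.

r(k) = (k + 3)*(k + 4)/(2*(k + 2)) after simplifying.
Factor: A=k/2 + 2; B=1; C=k + 2.
Set up (k/2 + 2)·f(k+1) − (1)·f(k) − (k + 2) = 0.
Degrees (1,0,1) ⇒ d ≤ 0.
Match coefficients ⇒ f(k) = 2.
Get s_k = R·t_k = -factorial(k + 3)/2**k with R(k) = B(k−1)f(k)/C(k) = 2/(k + 2).
Check: Δs_k = -(k + 2)*factorial(k + 3)/(2*2**k). ✓
Evaluate s at k=6 and k=2: -5670 and -30; difference -5640.

Σ = -5640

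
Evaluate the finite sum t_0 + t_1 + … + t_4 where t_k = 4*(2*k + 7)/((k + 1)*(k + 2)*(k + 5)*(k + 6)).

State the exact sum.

Σ = 11/15

r(k) = (k + 1)*(k + 5)*(2*k + 9)/((k + 3)*(k + 7)*(2*k + 7)) after simplifying.
Take A(k)=k + 1, B(k)=k + 7, C(k)=k**3 + 21*k**2/2 + 73*k/2 + 42.
f must satisfy (k + 1)·f(k+1) − (k + 6)·f(k) = k**3 + 21*k**2/2 + 73*k/2 + 42.
d = 5 from the (1,1,3) case.
A polynomial solution: f(k) = k*(k + 2)*(k + 3)*(k + 4)*(k + 6)/10.
Then R = B(k−1)f/C = k*(k + 2)*(k + 6)**2/(5*(2*k + 7)), so s_k = R(k)·t_k = 4*k*(k + 6)/(5*(k**2 + 6*k + 5)).
Verify: 4*(2*k + 7)/(k**4 + 14*k**3 + 65*k**2 + 112*k + 60) matches t_k.
Sum = s_(5) − s_(0); s_(5) = 11/15, s_(0) = 0 ⇒ 11/15.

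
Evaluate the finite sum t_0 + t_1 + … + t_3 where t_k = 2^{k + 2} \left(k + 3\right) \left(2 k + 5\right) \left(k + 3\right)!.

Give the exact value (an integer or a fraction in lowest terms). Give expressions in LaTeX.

Σ = 1612776

t_(k+1)/t_k = (k + 4)**2*(4*k + 14)/((k + 3)*(2*k + 5)).
Factor: A=2*k + 8; B=1; C=k**2 + 11*k/2 + 15/2.
Key eq: (2*k + 8)·f(k+1) = (1)·f(k) + (k**2 + 11*k/2 + 15/2).
d = 1 from the (1,0,2) case.
Coefficient equations give f(k) = (k + 1)/2.
Then R = B(k−1)f/C = (k + 1)/((k + 3)*(2*k + 5)), so s_k = R(k)·t_k = 2**(k + 2)*(k + 1)*factorial(k + 3).
Check: Δs_k = 2**(k + 2)*(k + 3)*(2*k + 5)*factorial(k + 3). ✓
Telescoping: Σ = s_(4) − s_(0) = 1612800 − (24) = 1612776.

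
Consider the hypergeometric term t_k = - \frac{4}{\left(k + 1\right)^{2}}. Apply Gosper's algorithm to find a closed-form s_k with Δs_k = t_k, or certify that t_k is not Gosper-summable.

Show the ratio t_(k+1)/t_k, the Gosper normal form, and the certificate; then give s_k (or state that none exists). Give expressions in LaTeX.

no hypergeometric antidifference exists

Ratio r(k) = (k + 1)**2/(k + 2)**2.
Take A(k)=k**2 + 2*k + 1, B(k)=k**2 + 4*k + 4, C(k)=1.
Set up (k**2 + 2*k + 1)·f(k+1) − (k**2 + 2*k + 1)·f(k) − (1) = 0.
deg f ≤ 0 (via 2,2,0).
Generic f = c0 gives residual -1; -1 = 0 cannot hold, so t_k is not Gosper-summable.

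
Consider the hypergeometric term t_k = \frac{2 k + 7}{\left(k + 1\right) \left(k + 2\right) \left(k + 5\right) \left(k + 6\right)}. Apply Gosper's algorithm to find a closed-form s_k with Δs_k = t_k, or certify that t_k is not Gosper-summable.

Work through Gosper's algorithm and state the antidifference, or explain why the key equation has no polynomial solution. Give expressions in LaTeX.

The ratio is (k + 1)*(k + 5)*(2*k + 9)/((k + 3)*(k + 7)*(2*k + 7)).
A = k + 1, B = k + 7, C = k**3 + 21*k**2/2 + 73*k/2 + 42.
Solve (k + 1)·f(k+1) − (k + 6)·f(k) = k**3 + 21*k**2/2 + 73*k/2 + 42.
Bound: deg f ≤ 5.
Solve for f: f(k) = k*(k + 2)*(k + 3)*(k + 4)*(k + 6)/10 (degree 5 ≤ 5).
So s_k = (B(k−1)f/C)·t_k = (k*(k + 2)*(k + 6)**2/(5*(2*k + 7)))·t_k = k*(k + 6)/(5*(k**2 + 6*k + 5)).
s_(k+1) − s_k = (2*k + 7)/(k**4 + 14*k**3 + 65*k**2 + 112*k + 60) = t_k.

s_k = \frac{k \left(k + 6\right)}{5 \left(k^{2} + 6 k + 5\right)}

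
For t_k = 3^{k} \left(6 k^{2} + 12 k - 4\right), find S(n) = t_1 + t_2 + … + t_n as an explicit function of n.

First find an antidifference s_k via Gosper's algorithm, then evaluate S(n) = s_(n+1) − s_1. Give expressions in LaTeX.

The ratio is 3*(3*k**2 + 12*k + 7)/(3*k**2 + 6*k - 2).
Normal form (A,B,C) = (3, 1, k**2 + 2*k - 2/3).
f must satisfy (3)·f(k+1) − (1)·f(k) = k**2 + 2*k - 2/3.
d = 2 from the (0,0,2) case.
Solving with deg f ≤ 2: f(k) = (3*k**2 - 3*k - 2)/6.
Certificate R = B(k−1)f/C = (3*k**2 - 3*k - 2)/(2*(3*k**2 + 6*k - 2)) gives s_k = 3**k*(3*k**2 - 3*k - 2).
Δs = 3**k*(6*k**2 + 12*k - 4), as required.
Telescope: S(n) = s_(n+1) − s_(1) = 3**(n + 1)*(3*n**2 + 3*n - 2) − (-6) = 9*3**n*n**2 + 9*3**n*n - 6*3**n + 6.

S(n) = 9 \cdot 3^{n} n^{2} + 9 \cdot 3^{n} n - 6 \cdot 3^{n} + 6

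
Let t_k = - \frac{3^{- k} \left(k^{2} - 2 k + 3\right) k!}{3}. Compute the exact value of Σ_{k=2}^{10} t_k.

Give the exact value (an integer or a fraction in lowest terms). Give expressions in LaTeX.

Step 1: r(k) = (k**3 + k**2 + 2*k + 2)/(3*(k**2 - 2*k + 3)).
Normal form (A,B,C) = (k/3 + 1/3, 1, k**2 - 2*k + 3).
Need (k/3 + 1/3)·f(k+1) − (1)·f(k) = k**2 - 2*k + 3.
deg f ≤ 1 (via 1,0,2).
Coefficient equations give f(k) = 3*(k - 1).
Certificate R = B(k−1)f/C = 3*(k - 1)/(k**2 - 2*k + 3) gives s_k = -(k - 1)*factorial(k)/3**k.
Check: Δs_k = -(k**2 - 2*k + 3)*factorial(k)/(3*3**k). ✓
Sum = s_(11) − s_(2); s_(11) = -4928000/2187, s_(2) = -2/9 ⇒ -4927514/2187.

Σ = -4927514/2187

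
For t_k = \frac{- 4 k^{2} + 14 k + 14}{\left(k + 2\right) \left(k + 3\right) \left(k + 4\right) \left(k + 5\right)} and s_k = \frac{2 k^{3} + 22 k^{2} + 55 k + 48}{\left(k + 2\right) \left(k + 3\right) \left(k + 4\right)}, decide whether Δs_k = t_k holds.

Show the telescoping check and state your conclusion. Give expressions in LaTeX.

s_(k+1) = (55*k + 2*(k + 1)**3 + 22*(k + 1)**2 + 103)/((k + 3)*(k + 4)*(k + 5))
s_(k+1) − s_k = 2*(-2*k**2 + 7*k + 7)/(k**4 + 14*k**3 + 71*k**2 + 154*k + 120)
(s_(k+1) − s_k) − t_k = 0

valid; difference matches t_k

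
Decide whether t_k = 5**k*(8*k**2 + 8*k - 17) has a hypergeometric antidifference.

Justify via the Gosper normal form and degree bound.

Ratio r(k) = 5*(8*k**2 + 24*k - 1)/(8*k**2 + 8*k - 17).
Gosper form: A/B · C(k+1)/C(k) with A=5, B=1, C=k**2 + k - 17/8.
f must satisfy (5)·f(k+1) − (1)·f(k) = k**2 + k - 17/8.
From deg A=0, deg B=0, deg C=2: d=2.
Solving with deg f ≤ 2: f(k) = (2*k**2 - 3*k - 3)/8.
R(k) = B(k−1)·f(k)/C(k) = (2*k**2 - 3*k - 3)/(8*k**2 + 8*k - 17); s_k = R·t_k = 5**k*(2*k**2 - 3*k - 3).
Δs = 5**k*(8*k**2 + 8*k - 17), as required.

Yes. s_k = 5**k*(2*k**2 - 3*k - 3).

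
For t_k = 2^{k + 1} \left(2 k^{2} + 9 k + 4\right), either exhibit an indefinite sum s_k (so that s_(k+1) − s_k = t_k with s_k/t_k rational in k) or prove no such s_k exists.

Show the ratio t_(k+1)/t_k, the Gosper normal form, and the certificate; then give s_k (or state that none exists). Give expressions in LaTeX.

s_k = 2^{k + 1} \left(2 k^{2} + k - 2\right)

The ratio is 2*(2*k**2 + 13*k + 15)/(2*k**2 + 9*k + 4).
A = 2, B = 1, C = k**2 + 9*k/2 + 2.
Key eq: (2)·f(k+1) = (1)·f(k) + (k**2 + 9*k/2 + 2).
Bound: deg f ≤ 2.
Solving with deg f ≤ 2: f(k) = (2*k**2 + k - 2)/2.
So s_k = (B(k−1)f/C)·t_k = ((2*k**2 + k - 2)/((k + 4)*(2*k + 1)))·t_k = 2**(k + 1)*(2*k**2 + k - 2).
Check: Δs_k = 2**(k + 1)*(2*k**2 + 9*k + 4). ✓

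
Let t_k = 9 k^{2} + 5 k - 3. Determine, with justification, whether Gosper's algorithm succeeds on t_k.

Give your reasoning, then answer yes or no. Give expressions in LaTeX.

Yes. s_k = k \left(3 k^{2} - 2 k - 4\right).

Step 1: r(k) = (9*k**2 + 23*k + 11)/(9*k**2 + 5*k - 3).
Gosper form: A/B · C(k+1)/C(k) with A=1, B=1, C=k**2 + 5*k/9 - 1/3.
Solve (1)·f(k+1) − (1)·f(k) = k**2 + 5*k/9 - 1/3.
deg f ≤ 3 (via 0,0,2).
Coefficient equations give f(k) = k*(3*k**2 - 2*k - 4)/9.
So s_k = (B(k−1)f/C)·t_k = (k*(3*k**2 - 2*k - 4)/(9*k**2 + 5*k - 3))·t_k = k*(3*k**2 - 2*k - 4).
Δs = 9*k**2 + 5*k - 3, as required.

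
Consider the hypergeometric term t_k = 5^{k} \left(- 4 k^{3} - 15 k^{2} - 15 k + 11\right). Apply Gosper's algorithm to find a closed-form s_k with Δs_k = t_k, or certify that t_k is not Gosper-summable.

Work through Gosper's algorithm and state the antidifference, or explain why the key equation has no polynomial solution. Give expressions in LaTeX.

s_k = 5^{k} \left(4 - k^{3}\right)

Step 1: r(k) = 5*(4*k**3 + 27*k**2 + 57*k + 23)/(4*k**3 + 15*k**2 + 15*k - 11).
Gosper form: A/B · C(k+1)/C(k) with A=5, B=1, C=k**3 + 15*k**2/4 + 15*k/4 - 11/4.
f must satisfy (5)·f(k+1) − (1)·f(k) = k**3 + 15*k**2/4 + 15*k/4 - 11/4.
deg f ≤ 3 (via 0,0,3).
Match coefficients ⇒ f(k) = (k**3 - 4)/4.
R(k) = B(k−1)·f(k)/C(k) = (k**3 - 4)/(4*k**3 + 15*k**2 + 15*k - 11); s_k = R·t_k = 5**k*(4 - k**3).
Check: Δs_k = 5**k*(k**3 - 5*(k + 1)**3 + 16). ✓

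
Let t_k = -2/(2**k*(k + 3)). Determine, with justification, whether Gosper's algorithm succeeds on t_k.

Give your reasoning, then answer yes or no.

The ratio is (k + 3)/(2*(k + 4)).
Take A(k)=k/2 + 3/2, B(k)=k + 4, C(k)=1.
Key eq: (k/2 + 3/2)·f(k+1) = (k + 3)·f(k) + (1).
deg f ≤ -1 (via 1,1,0).
Bound -1 < 0, so the key equation has no polynomial solution.

No; the degree bound rules out any f.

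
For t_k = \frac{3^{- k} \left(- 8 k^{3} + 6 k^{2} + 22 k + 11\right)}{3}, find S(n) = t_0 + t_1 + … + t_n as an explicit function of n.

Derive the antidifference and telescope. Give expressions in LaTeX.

Compute t_(k+1)/t_k: get (8*k**3 + 18*k**2 - 10*k - 31)/(3*(8*k**3 - 6*k**2 - 22*k - 11)).
Normal form (A,B,C) = (1/3, 1, k**3 - 3*k**2/4 - 11*k/4 - 11/8).
Need (1/3)·f(k+1) − (1)·f(k) = k**3 - 3*k**2/4 - 11*k/4 - 11/8.
Bound: deg f ≤ 3.
Match coefficients ⇒ f(k) = -3*(4*k**3 + 3*k**2 - 2*k - 3)/8.
R(k) = B(k−1)·f(k)/C(k) = -3*(4*k**3 + 3*k**2 - 2*k - 3)/(8*k**3 - 6*k**2 - 22*k - 11); s_k = R·t_k = (4*k**3 + 3*k**2 - 2*k - 3)/3**k.
Verify: (-8*k**3 + 6*k**2 + 22*k + 11)/(3*3**k) matches t_k.
Telescope: S(n) = s_(n+1) − s_(0) = 3**(-n - 1)*(4*n**3 + 15*n**2 + 16*n + 2) − (-3) = 3**(-n - 1)*(3**(n + 2) + 4*n**3 + 15*n**2 + 16*n + 2).

S(n) = 3^{- n - 1} \left(3^{n + 2} + 4 n^{3} + 15 n^{2} + 16 n + 2\right)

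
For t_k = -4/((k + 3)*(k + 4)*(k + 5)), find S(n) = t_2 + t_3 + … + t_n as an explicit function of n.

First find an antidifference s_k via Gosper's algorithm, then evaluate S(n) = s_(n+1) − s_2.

Step 1: r(k) = (k + 3)/(k + 6).
Gosper form: A/B · C(k+1)/C(k) with A=k + 3, B=k + 6, C=1.
Solve (k + 3)·f(k+1) − (k + 5)·f(k) = 1.
d = 2 from the (1,1,0) case.
A polynomial solution: f(k) = k*(k + 7)/24.
R(k) = B(k−1)·f(k)/C(k) = k*(k + 5)*(k + 7)/24; s_k = R·t_k = k*(-k - 7)/(6*(k + 3)*(k + 4)).
Δs = -4/(k**3 + 12*k**2 + 47*k + 60), as required.
s_(n+1) = (-n**2 - 9*n - 8)/(6*(n**2 + 9*n + 20)) and s_(2) = -1/10, so S(n) = (-n**2 - 9*n + 10)/(15*(n**2 + 9*n + 20)).

S(n) = (-n**2 - 9*n + 10)/(15*(n**2 + 9*n + 20))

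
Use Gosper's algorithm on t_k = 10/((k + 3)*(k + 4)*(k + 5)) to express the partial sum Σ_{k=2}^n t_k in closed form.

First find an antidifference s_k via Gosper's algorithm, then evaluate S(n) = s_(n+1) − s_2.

The ratio is (k + 3)/(k + 6).
Factor: A=k + 3; B=k + 6; C=1.
Set up (k + 3)·f(k+1) − (k + 5)·f(k) − (1) = 0.
Degrees (1,1,0) ⇒ d ≤ 2.
A polynomial solution: f(k) = k*(k + 7)/24.
Certificate R = B(k−1)f/C = k*(k + 5)*(k + 7)/24 gives s_k = 5*k*(k + 7)/(12*(k + 3)*(k + 4)).
Verify: 10/(k**3 + 12*k**2 + 47*k + 60) matches t_k.
Evaluate: s_(n+1) = 5*(n**2 + 9*n + 8)/(12*(n**2 + 9*n + 20)); subtract s_(2) = 1/4 ⇒ S(n) = (n**2 + 9*n - 10)/(6*(n**2 + 9*n + 20)).

S(n) = (n**2 + 9*n - 10)/(6*(n**2 + 9*n + 20))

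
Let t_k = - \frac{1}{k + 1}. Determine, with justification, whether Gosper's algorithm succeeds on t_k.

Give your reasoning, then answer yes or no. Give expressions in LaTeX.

No — the linear system for f has no solution.

Step 1: r(k) = (k + 1)/(k + 2).
So A=k + 1 and B=k + 2, with C=1.
Need (k + 1)·f(k+1) − (k + 1)·f(k) = 1.
d = 0 from the (1,1,0) case.
f = c0 ⇒ A·f(k+1) − B(k−1)·f(k) − C = -1. The system {-1 = 0} is inconsistent; no antidifference.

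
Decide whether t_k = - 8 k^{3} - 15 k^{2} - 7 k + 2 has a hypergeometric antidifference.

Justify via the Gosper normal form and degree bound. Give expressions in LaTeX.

Yes. s_k = k \left(- 2 k^{3} - k^{2} + 2 k + 3\right).

r(k) = (8*k**3 + 39*k**2 + 61*k + 28)/(8*k**3 + 15*k**2 + 7*k - 2) after simplifying.
Normal form (A,B,C) = (1, 1, k**3 + 15*k**2/8 + 7*k/8 - 1/4).
Key eq: (1)·f(k+1) = (1)·f(k) + (k**3 + 15*k**2/8 + 7*k/8 - 1/4).
Degrees (0,0,3) ⇒ d ≤ 4.
A polynomial solution: f(k) = k*(2*k**3 + k**2 - 2*k - 3)/8.
So s_k = (B(k−1)f/C)·t_k = (k*(2*k**3 + k**2 - 2*k - 3)/(8*k**3 + 15*k**2 + 7*k - 2))·t_k = k*(-2*k**3 - k**2 + 2*k + 3).
s_(k+1) − s_k = -8*k**3 - 15*k**2 - 7*k + 2 = t_k.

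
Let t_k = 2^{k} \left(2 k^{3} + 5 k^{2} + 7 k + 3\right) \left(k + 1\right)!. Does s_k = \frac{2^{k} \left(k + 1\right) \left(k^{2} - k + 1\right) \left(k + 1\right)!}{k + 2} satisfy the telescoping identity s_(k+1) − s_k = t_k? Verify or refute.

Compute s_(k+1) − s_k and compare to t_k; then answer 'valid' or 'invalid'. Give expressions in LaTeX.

s_(k+1) = 2**(k + 1)*(k + 2)*(k**2 + k + 1)*factorial(k + 2)/(k + 3)
s_(k+1) − s_k = 2**k*(2*k**5 + 13*k**4 + 35*k**3 + 52*k**2 + 39*k + 13)*factorial(k + 1)/((k + 2)*(k + 3))
(s_(k+1) − s_k) − t_k = -2**k*(k**2 + 3*k + 1)*(2*k**2 + 3*k + 5)*factorial(k + 1)/((k + 2)*(k + 3))

Invalid: residual - \frac{2^{k} \left(k^{2} + 3 k + 1\right) \left(2 k^{2} + 3 k + 5\right) \left(k + 1\right)!}{\left(k + 2\right) \left(k + 3\right)} ≠ 0.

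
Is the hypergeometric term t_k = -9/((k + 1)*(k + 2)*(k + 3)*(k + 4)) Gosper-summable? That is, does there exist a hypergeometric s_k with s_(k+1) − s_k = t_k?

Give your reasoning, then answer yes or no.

Ratio r(k) = (k + 1)/(k + 5).
A = k + 1, B = k + 5, C = 1.
Need (k + 1)·f(k+1) − (k + 4)·f(k) = 1.
Degrees (1,1,0) ⇒ d ≤ 3.
Match coefficients ⇒ f(k) = k*(k**2 + 6*k + 11)/18.
Get s_k = R·t_k = k*(-k**2 - 6*k - 11)/(2*(k + 1)*(k + 2)*(k + 3)) with R(k) = B(k−1)f(k)/C(k) = k*(k + 4)*(k**2 + 6*k + 11)/18.
Check: Δs_k = -9/(k**4 + 10*k**3 + 35*k**2 + 50*k + 24). ✓

Yes. s_k = k*(-k**2 - 6*k - 11)/(2*(k + 1)*(k + 2)*(k + 3)).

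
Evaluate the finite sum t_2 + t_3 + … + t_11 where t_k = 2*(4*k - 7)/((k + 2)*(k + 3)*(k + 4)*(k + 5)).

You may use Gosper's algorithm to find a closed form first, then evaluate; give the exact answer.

Σ = 61/1680

Step 1: r(k) = (k + 2)*(4*k - 3)/((k + 6)*(4*k - 7)).
Take A(k)=k + 2, B(k)=k + 6, C(k)=k - 7/4.
Key eq: (k + 2)·f(k+1) = (k + 5)·f(k) + (k - 7/4).
From deg A=1, deg B=1, deg C=1: d=3.
Match coefficients ⇒ f(k) = -k*(k**2 + 9*k + 74)/96.
Then R = B(k−1)f/C = -k*(k + 5)*(k**2 + 9*k + 74)/(24*(4*k - 7)), so s_k = R(k)·t_k = k*(-k**2 - 9*k - 74)/(12*(k + 2)*(k + 3)*(k + 4)).
s_(k+1) − s_k = 2*(4*k - 7)/(k**4 + 14*k**3 + 71*k**2 + 154*k + 120) = t_k.
Sum = s_(12) − s_(2); s_(12) = -163/1680, s_(2) = -2/15 ⇒ 61/1680.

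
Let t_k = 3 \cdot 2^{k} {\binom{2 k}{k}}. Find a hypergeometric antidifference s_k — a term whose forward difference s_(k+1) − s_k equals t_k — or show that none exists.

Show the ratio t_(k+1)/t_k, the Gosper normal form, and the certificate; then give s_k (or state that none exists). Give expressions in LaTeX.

none — t_k is not Gosper-summable

t_(k+1)/t_k = 4*(2*k + 1)/(k + 1).
A = 8*k + 4, B = k + 1, C = 1.
Key eq: (8*k + 4)·f(k+1) = (k)·f(k) + (1).
Degrees (1,1,0) ⇒ d ≤ -1.
deg f ≤ -1 is impossible — no certificate.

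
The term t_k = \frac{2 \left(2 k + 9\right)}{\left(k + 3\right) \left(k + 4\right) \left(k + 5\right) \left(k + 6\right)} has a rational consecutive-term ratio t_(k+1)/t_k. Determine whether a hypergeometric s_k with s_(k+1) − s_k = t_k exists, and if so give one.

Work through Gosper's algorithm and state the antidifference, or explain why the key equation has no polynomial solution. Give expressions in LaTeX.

t_(k+1)/t_k = (k + 3)*(2*k + 11)/((k + 7)*(2*k + 9)).
Take A(k)=k + 3, B(k)=k + 7, C(k)=k + 9/2.
Solve (k + 3)·f(k+1) − (k + 6)·f(k) = k + 9/2.
d = 3 from the (1,1,1) case.
Coefficient equations give f(k) = k*(k + 4)*(k + 8)/30.
So s_k = (B(k−1)f/C)·t_k = (k*(k + 4)*(k + 6)*(k + 8)/(15*(2*k + 9)))·t_k = 2*k*(k + 8)/(15*(k**2 + 8*k + 15)).
Δs = 2*(2*k + 9)/(k**4 + 18*k**3 + 119*k**2 + 342*k + 360), as required.

s_k = \frac{2 k \left(k + 8\right)}{15 \left(k^{2} + 8 k + 15\right)}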